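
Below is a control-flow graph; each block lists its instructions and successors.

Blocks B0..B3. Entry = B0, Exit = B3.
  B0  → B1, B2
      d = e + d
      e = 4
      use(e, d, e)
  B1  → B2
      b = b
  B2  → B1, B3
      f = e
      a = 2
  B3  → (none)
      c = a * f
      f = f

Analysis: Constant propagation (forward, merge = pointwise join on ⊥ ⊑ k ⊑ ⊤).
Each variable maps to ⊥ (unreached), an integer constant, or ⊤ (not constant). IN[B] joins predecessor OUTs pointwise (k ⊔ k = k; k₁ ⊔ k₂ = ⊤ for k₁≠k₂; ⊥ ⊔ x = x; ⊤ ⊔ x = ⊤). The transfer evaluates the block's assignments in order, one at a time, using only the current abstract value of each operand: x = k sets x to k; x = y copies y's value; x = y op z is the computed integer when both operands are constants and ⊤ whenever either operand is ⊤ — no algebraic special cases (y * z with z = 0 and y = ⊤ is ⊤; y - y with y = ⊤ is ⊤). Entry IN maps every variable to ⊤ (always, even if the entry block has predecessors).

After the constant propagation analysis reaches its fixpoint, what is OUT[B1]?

Answer: {a: ⊤, b: ⊤, c: ⊤, d: ⊤, e: 4, f: ⊤}

Derivation:
Converged values:
  B0:  IN=(all ⊤)  OUT={e:4; rest ⊤}
  B1:  IN={e:4; rest ⊤}  OUT={e:4; rest ⊤}
  B2:  IN={e:4; rest ⊤}  OUT={a:2, e:4, f:4; rest ⊤}
  B3:  IN={a:2, e:4, f:4; rest ⊤}  OUT={a:2, c:8, e:4, f:4; rest ⊤}

Merge at B1: IN[B1] = OUT[B0] ⊔ OUT[B2] = {a: ⊤, b: ⊤, c: ⊤, d: ⊤, e: 4, f: ⊤}
Applying B1's transfer function to that IN value gives OUT[B1] (row B1 above).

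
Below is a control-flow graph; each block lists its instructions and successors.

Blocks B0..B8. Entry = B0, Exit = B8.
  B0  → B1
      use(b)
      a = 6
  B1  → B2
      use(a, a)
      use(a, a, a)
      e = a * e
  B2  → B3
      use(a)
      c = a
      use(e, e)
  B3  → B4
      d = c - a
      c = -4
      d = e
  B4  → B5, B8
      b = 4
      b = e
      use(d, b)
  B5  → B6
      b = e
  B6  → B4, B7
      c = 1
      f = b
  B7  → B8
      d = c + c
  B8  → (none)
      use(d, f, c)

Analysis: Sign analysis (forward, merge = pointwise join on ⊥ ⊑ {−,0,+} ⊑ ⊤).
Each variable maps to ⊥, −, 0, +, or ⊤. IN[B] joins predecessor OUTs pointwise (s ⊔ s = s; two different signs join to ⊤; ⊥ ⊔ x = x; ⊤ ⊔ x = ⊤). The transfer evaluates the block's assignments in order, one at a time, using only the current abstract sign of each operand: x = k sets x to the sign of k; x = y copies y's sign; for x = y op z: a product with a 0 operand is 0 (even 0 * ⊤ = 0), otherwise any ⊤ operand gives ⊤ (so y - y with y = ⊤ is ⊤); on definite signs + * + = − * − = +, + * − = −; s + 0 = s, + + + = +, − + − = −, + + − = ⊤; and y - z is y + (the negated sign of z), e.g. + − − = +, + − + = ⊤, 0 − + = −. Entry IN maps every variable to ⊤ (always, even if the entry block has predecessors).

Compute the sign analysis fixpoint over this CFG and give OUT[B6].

Fixpoint table:
  B0: | IN=(all ⊤) | OUT={a:+; rest ⊤}
  B1: | IN={a:+; rest ⊤} | OUT={a:+; rest ⊤}
  B2: | IN={a:+; rest ⊤} | OUT={a:+, c:+; rest ⊤}
  B3: | IN={a:+, c:+; rest ⊤} | OUT={a:+, c:-; rest ⊤}
  B4: | IN={a:+; rest ⊤} | OUT={a:+; rest ⊤}
  B5: | IN={a:+; rest ⊤} | OUT={a:+; rest ⊤}
  B6: | IN={a:+; rest ⊤} | OUT={a:+, c:+; rest ⊤}
  B7: | IN={a:+, c:+; rest ⊤} | OUT={a:+, c:+, d:+; rest ⊤}
  B8: | IN={a:+; rest ⊤} | OUT={a:+; rest ⊤}

Merge at B6: IN[B6] = OUT[B5] = {a: +, b: ⊤, c: ⊤, d: ⊤, e: ⊤, f: ⊤}
Applying B6's transfer function to that IN value gives OUT[B6] (row B6 above).

Answer: {a: +, b: ⊤, c: +, d: ⊤, e: ⊤, f: ⊤}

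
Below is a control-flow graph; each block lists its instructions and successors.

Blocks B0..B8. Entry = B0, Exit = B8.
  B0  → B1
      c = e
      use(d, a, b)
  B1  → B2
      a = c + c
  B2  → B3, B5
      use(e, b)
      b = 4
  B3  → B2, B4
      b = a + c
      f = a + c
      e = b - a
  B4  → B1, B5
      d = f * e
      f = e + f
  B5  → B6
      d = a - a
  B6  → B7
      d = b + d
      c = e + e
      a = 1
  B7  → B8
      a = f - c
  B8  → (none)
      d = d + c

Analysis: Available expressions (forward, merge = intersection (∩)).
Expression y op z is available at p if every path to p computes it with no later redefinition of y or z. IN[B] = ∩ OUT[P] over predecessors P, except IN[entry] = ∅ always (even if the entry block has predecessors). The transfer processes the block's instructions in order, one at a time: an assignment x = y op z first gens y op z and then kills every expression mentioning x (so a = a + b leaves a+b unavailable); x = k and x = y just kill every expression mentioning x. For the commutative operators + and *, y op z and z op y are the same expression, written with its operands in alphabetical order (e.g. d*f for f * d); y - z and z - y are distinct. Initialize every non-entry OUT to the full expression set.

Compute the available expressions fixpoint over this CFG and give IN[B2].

Answer: {c+c}

Derivation:
Per-block solution:
  B0: | IN={} | OUT={}
  B1: | IN={} | OUT={c+c}
  B2: | IN={c+c} | OUT={c+c}
  B3: | IN={c+c} | OUT={a+c, b-a, c+c}
  B4: | IN={a+c, b-a, c+c} | OUT={a+c, b-a, c+c}
  B5: | IN={c+c} | OUT={a-a, c+c}
  B6: | IN={a-a, c+c} | OUT={e+e}
  B7: | IN={e+e} | OUT={e+e, f-c}
  B8: | IN={e+e, f-c} | OUT={e+e, f-c}

Merge at B2: IN[B2] = OUT[B1] ∩ OUT[B3] = {c+c}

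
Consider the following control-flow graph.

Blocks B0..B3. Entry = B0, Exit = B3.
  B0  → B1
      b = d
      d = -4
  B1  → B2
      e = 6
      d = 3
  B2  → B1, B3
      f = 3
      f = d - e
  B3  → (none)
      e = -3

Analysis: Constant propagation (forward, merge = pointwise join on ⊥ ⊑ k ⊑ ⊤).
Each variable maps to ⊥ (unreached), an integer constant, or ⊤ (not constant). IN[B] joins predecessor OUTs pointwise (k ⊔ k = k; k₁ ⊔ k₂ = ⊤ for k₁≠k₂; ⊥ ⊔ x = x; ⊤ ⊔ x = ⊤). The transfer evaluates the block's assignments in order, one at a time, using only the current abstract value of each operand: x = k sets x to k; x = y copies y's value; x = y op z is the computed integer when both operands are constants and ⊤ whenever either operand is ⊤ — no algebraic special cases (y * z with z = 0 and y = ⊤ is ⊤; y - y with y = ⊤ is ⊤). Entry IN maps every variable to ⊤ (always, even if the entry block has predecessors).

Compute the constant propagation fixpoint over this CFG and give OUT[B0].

Fixpoint table:
  B0:  IN=(all ⊤)  OUT={d:-4; rest ⊤}
  B1:  IN=(all ⊤)  OUT={d:3, e:6; rest ⊤}
  B2:  IN={d:3, e:6; rest ⊤}  OUT={d:3, e:6, f:-3; rest ⊤}
  B3:  IN={d:3, e:6, f:-3; rest ⊤}  OUT={d:3, e:-3, f:-3; rest ⊤}

B0 is the boundary node: IN[B0] = {a: ⊤, b: ⊤, c: ⊤, d: ⊤, e: ⊤, f: ⊤}
Applying B0's transfer function to that IN value gives OUT[B0] (row B0 above).

Answer: {a: ⊤, b: ⊤, c: ⊤, d: -4, e: ⊤, f: ⊤}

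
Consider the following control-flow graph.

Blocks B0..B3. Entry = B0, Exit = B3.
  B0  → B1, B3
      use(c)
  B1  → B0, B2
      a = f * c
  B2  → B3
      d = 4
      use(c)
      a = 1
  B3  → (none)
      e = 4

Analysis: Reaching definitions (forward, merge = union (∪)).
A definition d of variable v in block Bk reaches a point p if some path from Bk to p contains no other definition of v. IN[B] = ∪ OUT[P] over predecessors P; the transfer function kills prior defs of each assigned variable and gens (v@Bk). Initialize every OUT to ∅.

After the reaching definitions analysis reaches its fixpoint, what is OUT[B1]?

Fixpoint table:
  B0: | IN={a@B1} | OUT={a@B1}
  B1: | IN={a@B1} | OUT={a@B1}
  B2: | IN={a@B1} | OUT={a@B2, d@B2}
  B3: | IN={a@B1, a@B2, d@B2} | OUT={a@B1, a@B2, d@B2, e@B3}

Merge at B1: IN[B1] = OUT[B0] = {a@B1}
Applying B1's transfer function to that IN value gives OUT[B1] (row B1 above).

Answer: {a@B1}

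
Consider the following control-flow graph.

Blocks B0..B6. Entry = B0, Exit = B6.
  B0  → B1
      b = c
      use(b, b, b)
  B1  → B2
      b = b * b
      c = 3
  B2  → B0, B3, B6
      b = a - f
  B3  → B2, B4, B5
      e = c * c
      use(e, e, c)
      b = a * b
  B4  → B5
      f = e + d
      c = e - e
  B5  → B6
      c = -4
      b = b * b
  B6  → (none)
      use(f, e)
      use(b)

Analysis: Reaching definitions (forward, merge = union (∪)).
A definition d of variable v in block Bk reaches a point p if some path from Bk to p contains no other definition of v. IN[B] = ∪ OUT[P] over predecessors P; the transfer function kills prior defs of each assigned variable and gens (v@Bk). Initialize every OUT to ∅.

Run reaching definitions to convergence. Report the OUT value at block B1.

Answer: {b@B1, c@B1, e@B3}

Trace:
Converged values:
  B0:   IN={b@B2, c@B1, e@B3}   OUT={b@B0, c@B1, e@B3}
  B1:   IN={b@B0, c@B1, e@B3}   OUT={b@B1, c@B1, e@B3}
  B2:   IN={b@B1, b@B3, c@B1, e@B3}   OUT={b@B2, c@B1, e@B3}
  B3:   IN={b@B2, c@B1, e@B3}   OUT={b@B3, c@B1, e@B3}
  B4:   IN={b@B3, c@B1, e@B3}   OUT={b@B3, c@B4, e@B3, f@B4}
  B5:   IN={b@B3, c@B1, c@B4, e@B3, f@B4}   OUT={b@B5, c@B5, e@B3, f@B4}
  B6:   IN={b@B2, b@B5, c@B1, c@B5, e@B3, f@B4}   OUT={b@B2, b@B5, c@B1, c@B5, e@B3, f@B4}

Merge at B1: IN[B1] = OUT[B0] = {b@B0, c@B1, e@B3}
Applying B1's transfer function to that IN value gives OUT[B1] (row B1 above).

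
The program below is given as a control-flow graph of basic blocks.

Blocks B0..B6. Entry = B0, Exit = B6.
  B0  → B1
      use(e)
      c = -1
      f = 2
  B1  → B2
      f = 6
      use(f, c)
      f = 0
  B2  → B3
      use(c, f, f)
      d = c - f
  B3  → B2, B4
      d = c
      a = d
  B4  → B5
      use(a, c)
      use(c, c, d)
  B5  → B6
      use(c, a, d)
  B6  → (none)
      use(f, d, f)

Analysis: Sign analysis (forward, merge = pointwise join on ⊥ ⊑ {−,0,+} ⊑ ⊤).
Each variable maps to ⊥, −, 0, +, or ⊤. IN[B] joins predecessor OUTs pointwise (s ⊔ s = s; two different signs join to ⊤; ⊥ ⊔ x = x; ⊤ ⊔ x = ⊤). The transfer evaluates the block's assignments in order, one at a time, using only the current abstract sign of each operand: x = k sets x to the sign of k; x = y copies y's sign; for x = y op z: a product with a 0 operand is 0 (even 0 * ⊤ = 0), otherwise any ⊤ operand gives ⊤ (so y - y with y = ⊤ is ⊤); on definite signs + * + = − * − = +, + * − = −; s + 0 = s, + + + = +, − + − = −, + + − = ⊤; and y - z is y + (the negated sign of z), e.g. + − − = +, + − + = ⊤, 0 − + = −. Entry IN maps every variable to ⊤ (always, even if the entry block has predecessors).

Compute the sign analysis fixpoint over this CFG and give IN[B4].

Fixpoint table:
  B0:  IN=(all ⊤)  OUT={c:-, f:+; rest ⊤}
  B1:  IN={c:-, f:+; rest ⊤}  OUT={c:-, f:0; rest ⊤}
  B2:  IN={c:-, f:0; rest ⊤}  OUT={c:-, d:-, f:0; rest ⊤}
  B3:  IN={c:-, d:-, f:0; rest ⊤}  OUT={a:-, c:-, d:-, f:0; rest ⊤}
  B4:  IN={a:-, c:-, d:-, f:0; rest ⊤}  OUT={a:-, c:-, d:-, f:0; rest ⊤}
  B5:  IN={a:-, c:-, d:-, f:0; rest ⊤}  OUT={a:-, c:-, d:-, f:0; rest ⊤}
  B6:  IN={a:-, c:-, d:-, f:0; rest ⊤}  OUT={a:-, c:-, d:-, f:0; rest ⊤}

Merge at B4: IN[B4] = OUT[B3] = {a: -, b: ⊤, c: -, d: -, e: ⊤, f: 0}

Answer: {a: -, b: ⊤, c: -, d: -, e: ⊤, f: 0}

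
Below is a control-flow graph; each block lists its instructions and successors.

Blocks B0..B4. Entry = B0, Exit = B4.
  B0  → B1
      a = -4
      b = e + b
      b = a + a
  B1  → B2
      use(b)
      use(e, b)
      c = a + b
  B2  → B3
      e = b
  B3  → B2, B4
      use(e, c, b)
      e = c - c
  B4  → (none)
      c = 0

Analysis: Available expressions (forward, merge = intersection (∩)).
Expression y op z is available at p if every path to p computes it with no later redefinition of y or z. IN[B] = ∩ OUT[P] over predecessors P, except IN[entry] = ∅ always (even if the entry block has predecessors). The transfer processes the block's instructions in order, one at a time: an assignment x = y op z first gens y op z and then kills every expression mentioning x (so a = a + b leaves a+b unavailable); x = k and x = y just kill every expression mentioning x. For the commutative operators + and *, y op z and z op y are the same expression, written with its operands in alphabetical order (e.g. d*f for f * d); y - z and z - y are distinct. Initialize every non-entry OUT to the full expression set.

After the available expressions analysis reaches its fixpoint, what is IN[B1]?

Answer: {a+a}

Derivation:
Fixpoint table:
  B0:  IN={}  OUT={a+a}
  B1:  IN={a+a}  OUT={a+a, a+b}
  B2:  IN={a+a, a+b}  OUT={a+a, a+b}
  B3:  IN={a+a, a+b}  OUT={a+a, a+b, c-c}
  B4:  IN={a+a, a+b, c-c}  OUT={a+a, a+b}

Merge at B1: IN[B1] = OUT[B0] = {a+a}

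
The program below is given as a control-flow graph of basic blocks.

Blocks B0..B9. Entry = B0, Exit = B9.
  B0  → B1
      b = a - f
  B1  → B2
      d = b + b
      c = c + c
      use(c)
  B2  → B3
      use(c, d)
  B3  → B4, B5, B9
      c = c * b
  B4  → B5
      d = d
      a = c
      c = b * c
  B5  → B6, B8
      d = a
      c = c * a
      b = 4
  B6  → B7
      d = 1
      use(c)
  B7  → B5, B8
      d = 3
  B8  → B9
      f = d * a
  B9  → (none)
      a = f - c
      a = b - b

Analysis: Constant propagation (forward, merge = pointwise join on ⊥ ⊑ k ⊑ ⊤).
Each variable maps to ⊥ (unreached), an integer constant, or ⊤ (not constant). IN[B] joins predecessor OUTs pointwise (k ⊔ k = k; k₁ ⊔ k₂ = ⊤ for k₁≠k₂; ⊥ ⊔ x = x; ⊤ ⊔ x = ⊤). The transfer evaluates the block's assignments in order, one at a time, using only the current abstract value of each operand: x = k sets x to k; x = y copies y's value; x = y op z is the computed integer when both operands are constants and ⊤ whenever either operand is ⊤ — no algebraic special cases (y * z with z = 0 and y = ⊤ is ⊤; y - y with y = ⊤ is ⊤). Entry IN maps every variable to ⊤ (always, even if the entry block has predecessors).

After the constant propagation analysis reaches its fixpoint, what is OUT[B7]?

Answer: {a: ⊤, b: 4, c: ⊤, d: 3, e: ⊤, f: ⊤}

Working:
Per-block solution:
  B0:   IN=(all ⊤)   OUT=(all ⊤)
  B1:   IN=(all ⊤)   OUT=(all ⊤)
  B2:   IN=(all ⊤)   OUT=(all ⊤)
  B3:   IN=(all ⊤)   OUT=(all ⊤)
  B4:   IN=(all ⊤)   OUT=(all ⊤)
  B5:   IN=(all ⊤)   OUT={b:4; rest ⊤}
  B6:   IN={b:4; rest ⊤}   OUT={b:4, d:1; rest ⊤}
  B7:   IN={b:4, d:1; rest ⊤}   OUT={b:4, d:3; rest ⊤}
  B8:   IN={b:4; rest ⊤}   OUT={b:4; rest ⊤}
  B9:   IN=(all ⊤)   OUT=(all ⊤)

Merge at B7: IN[B7] = OUT[B6] = {a: ⊤, b: 4, c: ⊤, d: 1, e: ⊤, f: ⊤}
Applying B7's transfer function to that IN value gives OUT[B7] (row B7 above).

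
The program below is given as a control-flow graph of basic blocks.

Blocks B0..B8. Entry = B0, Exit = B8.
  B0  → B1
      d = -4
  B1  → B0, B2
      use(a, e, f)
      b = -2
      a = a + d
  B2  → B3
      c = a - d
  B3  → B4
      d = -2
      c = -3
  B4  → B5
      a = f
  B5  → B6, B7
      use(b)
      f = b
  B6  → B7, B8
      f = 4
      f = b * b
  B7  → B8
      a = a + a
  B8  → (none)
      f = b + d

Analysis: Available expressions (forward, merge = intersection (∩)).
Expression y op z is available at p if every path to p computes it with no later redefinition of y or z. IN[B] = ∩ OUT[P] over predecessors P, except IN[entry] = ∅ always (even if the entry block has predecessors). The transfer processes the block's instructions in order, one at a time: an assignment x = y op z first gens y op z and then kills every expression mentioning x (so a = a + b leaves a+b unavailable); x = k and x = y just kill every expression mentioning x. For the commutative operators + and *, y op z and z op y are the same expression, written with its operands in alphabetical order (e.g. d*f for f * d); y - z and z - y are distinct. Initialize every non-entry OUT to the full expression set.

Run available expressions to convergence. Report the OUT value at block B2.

Answer: {a-d}

Derivation:
Fixpoint table:
  B0:  IN={}  OUT={}
  B1:  IN={}  OUT={}
  B2:  IN={}  OUT={a-d}
  B3:  IN={a-d}  OUT={}
  B4:  IN={}  OUT={}
  B5:  IN={}  OUT={}
  B6:  IN={}  OUT={b*b}
  B7:  IN={}  OUT={}
  B8:  IN={}  OUT={b+d}

Merge at B2: IN[B2] = OUT[B1] = {}
Applying B2's transfer function to that IN value gives OUT[B2] (row B2 above).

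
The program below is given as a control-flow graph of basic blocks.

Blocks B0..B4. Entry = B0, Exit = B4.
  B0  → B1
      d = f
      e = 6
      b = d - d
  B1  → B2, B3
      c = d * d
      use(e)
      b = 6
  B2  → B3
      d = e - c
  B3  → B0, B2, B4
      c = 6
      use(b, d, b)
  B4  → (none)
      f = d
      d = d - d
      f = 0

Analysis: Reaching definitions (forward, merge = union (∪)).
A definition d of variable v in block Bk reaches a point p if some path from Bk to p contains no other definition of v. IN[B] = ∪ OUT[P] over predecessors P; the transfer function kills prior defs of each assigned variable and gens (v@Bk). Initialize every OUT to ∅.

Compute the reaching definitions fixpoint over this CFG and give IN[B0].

Answer: {b@B1, c@B3, d@B0, d@B2, e@B0}

Trace:
Fixpoint table:
  B0: | IN={b@B1, c@B3, d@B0, d@B2, e@B0} | OUT={b@B0, c@B3, d@B0, e@B0}
  B1: | IN={b@B0, c@B3, d@B0, e@B0} | OUT={b@B1, c@B1, d@B0, e@B0}
  B2: | IN={b@B1, c@B1, c@B3, d@B0, d@B2, e@B0} | OUT={b@B1, c@B1, c@B3, d@B2, e@B0}
  B3: | IN={b@B1, c@B1, c@B3, d@B0, d@B2, e@B0} | OUT={b@B1, c@B3, d@B0, d@B2, e@B0}
  B4: | IN={b@B1, c@B3, d@B0, d@B2, e@B0} | OUT={b@B1, c@B3, d@B4, e@B0, f@B4}

Merge at B0 (entry node, so the boundary value {} is joined with the incoming edge(s)): IN[B0] = {} ⊔ OUT[B3] = {b@B1, c@B3, d@B0, d@B2, e@B0}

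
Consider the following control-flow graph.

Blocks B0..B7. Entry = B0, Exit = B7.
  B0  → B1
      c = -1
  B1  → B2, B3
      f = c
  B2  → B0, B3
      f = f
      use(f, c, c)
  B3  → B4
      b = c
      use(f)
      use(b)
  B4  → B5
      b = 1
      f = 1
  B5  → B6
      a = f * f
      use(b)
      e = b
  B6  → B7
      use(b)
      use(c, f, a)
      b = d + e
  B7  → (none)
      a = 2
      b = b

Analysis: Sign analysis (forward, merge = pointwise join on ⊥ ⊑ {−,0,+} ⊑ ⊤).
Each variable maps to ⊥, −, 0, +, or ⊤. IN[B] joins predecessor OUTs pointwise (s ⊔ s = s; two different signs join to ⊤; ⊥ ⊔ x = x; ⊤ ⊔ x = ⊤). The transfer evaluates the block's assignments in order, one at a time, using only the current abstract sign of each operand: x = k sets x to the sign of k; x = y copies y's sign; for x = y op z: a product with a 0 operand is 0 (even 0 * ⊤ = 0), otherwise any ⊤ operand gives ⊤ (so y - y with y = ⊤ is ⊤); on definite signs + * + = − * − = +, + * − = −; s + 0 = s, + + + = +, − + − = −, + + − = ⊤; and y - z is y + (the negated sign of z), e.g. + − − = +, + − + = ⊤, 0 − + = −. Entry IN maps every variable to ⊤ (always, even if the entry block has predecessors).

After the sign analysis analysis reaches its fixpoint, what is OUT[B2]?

Answer: {a: ⊤, b: ⊤, c: -, d: ⊤, e: ⊤, f: -}

Derivation:
Fixpoint table:
  B0: | IN=(all ⊤) | OUT={c:-; rest ⊤}
  B1: | IN={c:-; rest ⊤} | OUT={c:-, f:-; rest ⊤}
  B2: | IN={c:-, f:-; rest ⊤} | OUT={c:-, f:-; rest ⊤}
  B3: | IN={c:-, f:-; rest ⊤} | OUT={b:-, c:-, f:-; rest ⊤}
  B4: | IN={b:-, c:-, f:-; rest ⊤} | OUT={b:+, c:-, f:+; rest ⊤}
  B5: | IN={b:+, c:-, f:+; rest ⊤} | OUT={a:+, b:+, c:-, e:+, f:+; rest ⊤}
  B6: | IN={a:+, b:+, c:-, e:+, f:+; rest ⊤} | OUT={a:+, c:-, e:+, f:+; rest ⊤}
  B7: | IN={a:+, c:-, e:+, f:+; rest ⊤} | OUT={a:+, c:-, e:+, f:+; rest ⊤}

Merge at B2: IN[B2] = OUT[B1] = {a: ⊤, b: ⊤, c: -, d: ⊤, e: ⊤, f: -}
Applying B2's transfer function to that IN value gives OUT[B2] (row B2 above).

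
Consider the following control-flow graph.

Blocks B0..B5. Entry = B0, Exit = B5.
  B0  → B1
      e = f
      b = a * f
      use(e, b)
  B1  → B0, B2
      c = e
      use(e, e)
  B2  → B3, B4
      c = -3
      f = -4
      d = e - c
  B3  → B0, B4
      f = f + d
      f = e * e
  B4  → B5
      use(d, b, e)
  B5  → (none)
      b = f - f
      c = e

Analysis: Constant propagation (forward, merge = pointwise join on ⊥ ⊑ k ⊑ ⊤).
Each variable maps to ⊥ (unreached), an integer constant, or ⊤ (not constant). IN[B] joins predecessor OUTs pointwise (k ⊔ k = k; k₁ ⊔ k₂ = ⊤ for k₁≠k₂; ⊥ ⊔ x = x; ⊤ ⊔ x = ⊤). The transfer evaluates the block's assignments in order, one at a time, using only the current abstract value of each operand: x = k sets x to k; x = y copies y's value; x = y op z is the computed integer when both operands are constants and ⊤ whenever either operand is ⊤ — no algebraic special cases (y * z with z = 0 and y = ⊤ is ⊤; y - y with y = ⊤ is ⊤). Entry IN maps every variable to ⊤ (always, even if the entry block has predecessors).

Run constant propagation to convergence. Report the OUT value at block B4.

Answer: {a: ⊤, b: ⊤, c: -3, d: ⊤, e: ⊤, f: ⊤}

Derivation:
Per-block solution:
  B0:   IN=(all ⊤)   OUT=(all ⊤)
  B1:   IN=(all ⊤)   OUT=(all ⊤)
  B2:   IN=(all ⊤)   OUT={c:-3, f:-4; rest ⊤}
  B3:   IN={c:-3, f:-4; rest ⊤}   OUT={c:-3; rest ⊤}
  B4:   IN={c:-3; rest ⊤}   OUT={c:-3; rest ⊤}
  B5:   IN={c:-3; rest ⊤}   OUT=(all ⊤)

Merge at B4: IN[B4] = OUT[B2] ⊔ OUT[B3] = {a: ⊤, b: ⊤, c: -3, d: ⊤, e: ⊤, f: ⊤}
Applying B4's transfer function to that IN value gives OUT[B4] (row B4 above).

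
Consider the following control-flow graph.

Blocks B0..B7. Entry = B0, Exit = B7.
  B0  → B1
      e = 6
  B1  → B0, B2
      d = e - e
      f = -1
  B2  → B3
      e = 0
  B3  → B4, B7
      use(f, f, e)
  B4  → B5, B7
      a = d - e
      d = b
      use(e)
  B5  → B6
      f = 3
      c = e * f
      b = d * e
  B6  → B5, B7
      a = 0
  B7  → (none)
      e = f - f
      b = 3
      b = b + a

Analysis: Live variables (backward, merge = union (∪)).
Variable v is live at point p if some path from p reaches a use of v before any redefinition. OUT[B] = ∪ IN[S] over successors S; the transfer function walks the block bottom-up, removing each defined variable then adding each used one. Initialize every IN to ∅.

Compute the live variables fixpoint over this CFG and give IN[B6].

Converged values:
  B0:   IN={a, b}   OUT={a, b, e}
  B1:   IN={a, b, e}   OUT={a, b, d, f}
  B2:   IN={a, b, d, f}   OUT={a, b, d, e, f}
  B3:   IN={a, b, d, e, f}   OUT={a, b, d, e, f}
  B4:   IN={b, d, e, f}   OUT={a, d, e, f}
  B5:   IN={d, e}   OUT={d, e, f}
  B6:   IN={d, e, f}   OUT={a, d, e, f}
  B7:   IN={a, f}   OUT={}

Merge at B6: OUT[B6] = IN[B5] ⊔ IN[B7] = {a, d, e, f}
Applying B6's transfer function to that OUT value gives IN[B6] (row B6 above).

Answer: {d, e, f}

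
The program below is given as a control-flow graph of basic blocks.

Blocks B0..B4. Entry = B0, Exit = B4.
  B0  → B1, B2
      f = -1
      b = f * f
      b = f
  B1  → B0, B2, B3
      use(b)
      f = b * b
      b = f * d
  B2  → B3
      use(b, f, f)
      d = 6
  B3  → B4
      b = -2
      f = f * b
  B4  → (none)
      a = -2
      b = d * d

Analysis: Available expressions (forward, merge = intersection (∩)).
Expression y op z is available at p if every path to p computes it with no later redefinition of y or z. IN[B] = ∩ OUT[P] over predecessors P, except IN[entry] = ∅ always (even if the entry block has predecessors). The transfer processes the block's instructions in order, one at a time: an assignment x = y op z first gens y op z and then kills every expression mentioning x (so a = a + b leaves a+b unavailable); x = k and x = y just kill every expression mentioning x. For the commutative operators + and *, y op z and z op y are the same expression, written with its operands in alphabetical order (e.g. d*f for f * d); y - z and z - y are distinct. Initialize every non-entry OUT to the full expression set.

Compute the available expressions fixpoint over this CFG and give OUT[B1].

Answer: {d*f}

Trace:
Per-block solution:
  B0: | IN={} | OUT={f*f}
  B1: | IN={f*f} | OUT={d*f}
  B2: | IN={} | OUT={}
  B3: | IN={} | OUT={}
  B4: | IN={} | OUT={d*d}

Merge at B1: IN[B1] = OUT[B0] = {f*f}
Applying B1's transfer function to that IN value gives OUT[B1] (row B1 above).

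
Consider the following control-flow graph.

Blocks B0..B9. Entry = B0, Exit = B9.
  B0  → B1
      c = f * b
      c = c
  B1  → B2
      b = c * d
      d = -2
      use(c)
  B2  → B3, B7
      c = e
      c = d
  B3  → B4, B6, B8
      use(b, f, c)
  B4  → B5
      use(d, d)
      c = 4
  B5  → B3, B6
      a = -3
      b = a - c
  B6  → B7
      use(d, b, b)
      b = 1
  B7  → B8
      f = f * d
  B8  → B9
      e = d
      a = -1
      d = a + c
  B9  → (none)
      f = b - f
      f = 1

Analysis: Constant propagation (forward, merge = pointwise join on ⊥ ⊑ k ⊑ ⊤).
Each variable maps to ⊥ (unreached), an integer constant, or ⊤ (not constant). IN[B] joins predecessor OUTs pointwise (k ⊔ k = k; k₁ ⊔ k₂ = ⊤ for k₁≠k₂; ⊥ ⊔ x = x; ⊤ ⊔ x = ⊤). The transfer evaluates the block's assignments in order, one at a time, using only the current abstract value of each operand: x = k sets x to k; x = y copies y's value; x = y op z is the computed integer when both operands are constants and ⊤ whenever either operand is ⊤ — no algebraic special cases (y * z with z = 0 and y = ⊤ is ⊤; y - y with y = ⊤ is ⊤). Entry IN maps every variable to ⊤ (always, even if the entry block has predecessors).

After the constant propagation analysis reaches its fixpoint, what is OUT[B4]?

Answer: {a: ⊤, b: ⊤, c: 4, d: -2, e: ⊤, f: ⊤}

Working:
Converged values:
  B0: | IN=(all ⊤) | OUT=(all ⊤)
  B1: | IN=(all ⊤) | OUT={d:-2; rest ⊤}
  B2: | IN={d:-2; rest ⊤} | OUT={c:-2, d:-2; rest ⊤}
  B3: | IN={d:-2; rest ⊤} | OUT={d:-2; rest ⊤}
  B4: | IN={d:-2; rest ⊤} | OUT={c:4, d:-2; rest ⊤}
  B5: | IN={c:4, d:-2; rest ⊤} | OUT={a:-3, b:-7, c:4, d:-2; rest ⊤}
  B6: | IN={d:-2; rest ⊤} | OUT={b:1, d:-2; rest ⊤}
  B7: | IN={d:-2; rest ⊤} | OUT={d:-2; rest ⊤}
  B8: | IN={d:-2; rest ⊤} | OUT={a:-1, e:-2; rest ⊤}
  B9: | IN={a:-1, e:-2; rest ⊤} | OUT={a:-1, e:-2, f:1; rest ⊤}

Merge at B4: IN[B4] = OUT[B3] = {a: ⊤, b: ⊤, c: ⊤, d: -2, e: ⊤, f: ⊤}
Applying B4's transfer function to that IN value gives OUT[B4] (row B4 above).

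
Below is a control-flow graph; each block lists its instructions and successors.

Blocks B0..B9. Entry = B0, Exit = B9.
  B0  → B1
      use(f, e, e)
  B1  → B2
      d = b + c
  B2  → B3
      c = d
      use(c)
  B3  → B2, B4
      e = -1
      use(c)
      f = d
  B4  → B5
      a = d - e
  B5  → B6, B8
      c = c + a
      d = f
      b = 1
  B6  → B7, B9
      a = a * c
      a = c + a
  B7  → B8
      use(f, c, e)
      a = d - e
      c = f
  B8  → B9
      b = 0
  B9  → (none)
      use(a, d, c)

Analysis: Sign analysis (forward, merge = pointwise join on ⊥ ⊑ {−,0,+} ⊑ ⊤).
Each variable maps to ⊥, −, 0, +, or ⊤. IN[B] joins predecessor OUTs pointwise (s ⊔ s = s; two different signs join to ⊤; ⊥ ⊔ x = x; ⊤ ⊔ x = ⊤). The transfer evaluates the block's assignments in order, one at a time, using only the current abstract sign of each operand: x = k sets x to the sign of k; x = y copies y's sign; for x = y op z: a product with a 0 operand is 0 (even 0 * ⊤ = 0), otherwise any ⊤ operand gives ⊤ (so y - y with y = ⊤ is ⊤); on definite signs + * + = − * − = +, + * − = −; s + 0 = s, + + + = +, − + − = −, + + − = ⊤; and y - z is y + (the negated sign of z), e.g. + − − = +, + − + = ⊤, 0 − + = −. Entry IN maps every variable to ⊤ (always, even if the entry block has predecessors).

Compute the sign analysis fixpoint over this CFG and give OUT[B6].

Answer: {a: ⊤, b: +, c: ⊤, d: ⊤, e: -, f: ⊤}

Working:
Converged values:
  B0:   IN=(all ⊤)   OUT=(all ⊤)
  B1:   IN=(all ⊤)   OUT=(all ⊤)
  B2:   IN=(all ⊤)   OUT=(all ⊤)
  B3:   IN=(all ⊤)   OUT={e:-; rest ⊤}
  B4:   IN={e:-; rest ⊤}   OUT={e:-; rest ⊤}
  B5:   IN={e:-; rest ⊤}   OUT={b:+, e:-; rest ⊤}
  B6:   IN={b:+, e:-; rest ⊤}   OUT={b:+, e:-; rest ⊤}
  B7:   IN={b:+, e:-; rest ⊤}   OUT={b:+, e:-; rest ⊤}
  B8:   IN={b:+, e:-; rest ⊤}   OUT={b:0, e:-; rest ⊤}
  B9:   IN={e:-; rest ⊤}   OUT={e:-; rest ⊤}

Merge at B6: IN[B6] = OUT[B5] = {a: ⊤, b: +, c: ⊤, d: ⊤, e: -, f: ⊤}
Applying B6's transfer function to that IN value gives OUT[B6] (row B6 above).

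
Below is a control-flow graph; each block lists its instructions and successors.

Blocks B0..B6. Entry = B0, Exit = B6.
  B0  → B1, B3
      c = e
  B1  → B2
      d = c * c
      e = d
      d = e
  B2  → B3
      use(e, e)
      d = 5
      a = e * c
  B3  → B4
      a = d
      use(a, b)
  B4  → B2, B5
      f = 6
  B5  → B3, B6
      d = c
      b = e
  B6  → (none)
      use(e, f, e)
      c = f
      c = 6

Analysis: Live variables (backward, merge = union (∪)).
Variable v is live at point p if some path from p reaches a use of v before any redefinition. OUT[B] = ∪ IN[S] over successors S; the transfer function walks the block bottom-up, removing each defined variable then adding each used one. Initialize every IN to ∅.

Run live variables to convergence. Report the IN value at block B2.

Answer: {b, c, e}

Working:
Converged values:
  B0:  IN={b, d, e}  OUT={b, c, d, e}
  B1:  IN={b, c}  OUT={b, c, e}
  B2:  IN={b, c, e}  OUT={b, c, d, e}
  B3:  IN={b, c, d, e}  OUT={b, c, e}
  B4:  IN={b, c, e}  OUT={b, c, e, f}
  B5:  IN={c, e, f}  OUT={b, c, d, e, f}
  B6:  IN={e, f}  OUT={}

Merge at B2: OUT[B2] = IN[B3] = {b, c, d, e}
Applying B2's transfer function to that OUT value gives IN[B2] (row B2 above).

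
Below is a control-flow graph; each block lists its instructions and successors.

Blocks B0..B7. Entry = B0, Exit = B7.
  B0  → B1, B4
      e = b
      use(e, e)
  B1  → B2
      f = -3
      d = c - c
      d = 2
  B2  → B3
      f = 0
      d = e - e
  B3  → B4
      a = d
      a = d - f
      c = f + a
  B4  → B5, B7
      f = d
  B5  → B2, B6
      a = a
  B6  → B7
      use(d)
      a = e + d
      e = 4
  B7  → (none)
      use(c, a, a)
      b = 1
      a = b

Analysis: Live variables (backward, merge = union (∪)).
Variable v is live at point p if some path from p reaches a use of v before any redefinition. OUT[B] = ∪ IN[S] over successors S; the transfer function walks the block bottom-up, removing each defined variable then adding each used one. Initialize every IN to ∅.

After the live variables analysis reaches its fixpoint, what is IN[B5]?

Answer: {a, c, d, e}

Derivation:
Per-block solution:
  B0:  IN={a, b, c, d}  OUT={a, c, d, e}
  B1:  IN={c, e}  OUT={e}
  B2:  IN={e}  OUT={d, e, f}
  B3:  IN={d, e, f}  OUT={a, c, d, e}
  B4:  IN={a, c, d, e}  OUT={a, c, d, e}
  B5:  IN={a, c, d, e}  OUT={c, d, e}
  B6:  IN={c, d, e}  OUT={a, c}
  B7:  IN={a, c}  OUT={}

Merge at B5: OUT[B5] = IN[B2] ⊔ IN[B6] = {c, d, e}
Applying B5's transfer function to that OUT value gives IN[B5] (row B5 above).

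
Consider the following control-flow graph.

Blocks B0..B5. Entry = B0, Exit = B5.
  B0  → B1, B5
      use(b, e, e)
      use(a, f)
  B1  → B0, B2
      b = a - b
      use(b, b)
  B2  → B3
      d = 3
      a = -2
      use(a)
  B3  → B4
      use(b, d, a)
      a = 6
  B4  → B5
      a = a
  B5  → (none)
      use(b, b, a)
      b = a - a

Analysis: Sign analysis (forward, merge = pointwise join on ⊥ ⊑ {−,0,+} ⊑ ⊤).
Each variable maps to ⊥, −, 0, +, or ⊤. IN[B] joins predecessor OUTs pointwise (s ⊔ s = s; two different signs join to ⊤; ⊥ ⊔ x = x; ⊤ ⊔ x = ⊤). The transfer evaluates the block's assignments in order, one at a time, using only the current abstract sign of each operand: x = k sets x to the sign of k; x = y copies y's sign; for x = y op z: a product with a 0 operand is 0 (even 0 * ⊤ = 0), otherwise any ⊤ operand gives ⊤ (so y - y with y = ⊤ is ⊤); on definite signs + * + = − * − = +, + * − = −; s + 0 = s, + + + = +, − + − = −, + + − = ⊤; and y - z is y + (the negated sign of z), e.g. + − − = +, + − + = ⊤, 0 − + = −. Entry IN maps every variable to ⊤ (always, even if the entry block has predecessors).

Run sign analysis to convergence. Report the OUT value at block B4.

Fixpoint table:
  B0:   IN=(all ⊤)   OUT=(all ⊤)
  B1:   IN=(all ⊤)   OUT=(all ⊤)
  B2:   IN=(all ⊤)   OUT={a:-, d:+; rest ⊤}
  B3:   IN={a:-, d:+; rest ⊤}   OUT={a:+, d:+; rest ⊤}
  B4:   IN={a:+, d:+; rest ⊤}   OUT={a:+, d:+; rest ⊤}
  B5:   IN=(all ⊤)   OUT=(all ⊤)

Merge at B4: IN[B4] = OUT[B3] = {a: +, b: ⊤, c: ⊤, d: +, e: ⊤, f: ⊤}
Applying B4's transfer function to that IN value gives OUT[B4] (row B4 above).

Answer: {a: +, b: ⊤, c: ⊤, d: +, e: ⊤, f: ⊤}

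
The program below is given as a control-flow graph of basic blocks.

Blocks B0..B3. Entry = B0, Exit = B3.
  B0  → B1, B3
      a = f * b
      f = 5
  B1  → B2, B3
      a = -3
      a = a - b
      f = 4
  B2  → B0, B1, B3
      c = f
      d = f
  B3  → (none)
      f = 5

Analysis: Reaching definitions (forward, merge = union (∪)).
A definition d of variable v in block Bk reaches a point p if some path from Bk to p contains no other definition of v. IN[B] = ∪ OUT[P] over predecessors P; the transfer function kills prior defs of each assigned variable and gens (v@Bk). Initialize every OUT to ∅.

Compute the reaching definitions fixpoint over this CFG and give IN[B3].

Converged values:
  B0:   IN={a@B1, c@B2, d@B2, f@B1}   OUT={a@B0, c@B2, d@B2, f@B0}
  B1:   IN={a@B0, a@B1, c@B2, d@B2, f@B0, f@B1}   OUT={a@B1, c@B2, d@B2, f@B1}
  B2:   IN={a@B1, c@B2, d@B2, f@B1}   OUT={a@B1, c@B2, d@B2, f@B1}
  B3:   IN={a@B0, a@B1, c@B2, d@B2, f@B0, f@B1}   OUT={a@B0, a@B1, c@B2, d@B2, f@B3}

Merge at B3: IN[B3] = OUT[B0] ⊔ OUT[B1] ⊔ OUT[B2] = {a@B0, a@B1, c@B2, d@B2, f@B0, f@B1}

Answer: {a@B0, a@B1, c@B2, d@B2, f@B0, f@B1}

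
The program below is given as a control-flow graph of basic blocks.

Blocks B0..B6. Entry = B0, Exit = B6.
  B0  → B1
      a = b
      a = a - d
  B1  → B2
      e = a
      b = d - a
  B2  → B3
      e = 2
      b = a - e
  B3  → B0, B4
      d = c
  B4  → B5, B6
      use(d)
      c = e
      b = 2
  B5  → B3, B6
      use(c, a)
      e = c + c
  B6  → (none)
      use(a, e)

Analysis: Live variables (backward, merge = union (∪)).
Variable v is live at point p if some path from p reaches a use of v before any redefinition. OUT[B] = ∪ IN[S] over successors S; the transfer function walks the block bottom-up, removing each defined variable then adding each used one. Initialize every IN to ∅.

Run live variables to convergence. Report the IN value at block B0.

Answer: {b, c, d}

Working:
Converged values:
  B0: | IN={b, c, d} | OUT={a, c, d}
  B1: | IN={a, c, d} | OUT={a, c}
  B2: | IN={a, c} | OUT={a, b, c, e}
  B3: | IN={a, b, c, e} | OUT={a, b, c, d, e}
  B4: | IN={a, d, e} | OUT={a, b, c, e}
  B5: | IN={a, b, c} | OUT={a, b, c, e}
  B6: | IN={a, e} | OUT={}

Merge at B0: OUT[B0] = IN[B1] = {a, c, d}
Applying B0's transfer function to that OUT value gives IN[B0] (row B0 above).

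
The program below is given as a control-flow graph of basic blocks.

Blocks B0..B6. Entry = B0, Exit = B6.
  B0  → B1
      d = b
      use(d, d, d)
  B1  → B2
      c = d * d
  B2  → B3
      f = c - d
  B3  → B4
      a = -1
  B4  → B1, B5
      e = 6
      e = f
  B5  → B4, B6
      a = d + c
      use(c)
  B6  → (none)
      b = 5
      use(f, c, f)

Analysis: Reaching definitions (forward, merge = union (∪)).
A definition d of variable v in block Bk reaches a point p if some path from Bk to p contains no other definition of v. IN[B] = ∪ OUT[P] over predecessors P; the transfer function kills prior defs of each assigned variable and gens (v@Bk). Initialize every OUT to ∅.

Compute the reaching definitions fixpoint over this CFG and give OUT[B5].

Answer: {a@B5, c@B1, d@B0, e@B4, f@B2}

Derivation:
Per-block solution:
  B0:  IN={}  OUT={d@B0}
  B1:  IN={a@B3, a@B5, c@B1, d@B0, e@B4, f@B2}  OUT={a@B3, a@B5, c@B1, d@B0, e@B4, f@B2}
  B2:  IN={a@B3, a@B5, c@B1, d@B0, e@B4, f@B2}  OUT={a@B3, a@B5, c@B1, d@B0, e@B4, f@B2}
  B3:  IN={a@B3, a@B5, c@B1, d@B0, e@B4, f@B2}  OUT={a@B3, c@B1, d@B0, e@B4, f@B2}
  B4:  IN={a@B3, a@B5, c@B1, d@B0, e@B4, f@B2}  OUT={a@B3, a@B5, c@B1, d@B0, e@B4, f@B2}
  B5:  IN={a@B3, a@B5, c@B1, d@B0, e@B4, f@B2}  OUT={a@B5, c@B1, d@B0, e@B4, f@B2}
  B6:  IN={a@B5, c@B1, d@B0, e@B4, f@B2}  OUT={a@B5, b@B6, c@B1, d@B0, e@B4, f@B2}

Merge at B5: IN[B5] = OUT[B4] = {a@B3, a@B5, c@B1, d@B0, e@B4, f@B2}
Applying B5's transfer function to that IN value gives OUT[B5] (row B5 above).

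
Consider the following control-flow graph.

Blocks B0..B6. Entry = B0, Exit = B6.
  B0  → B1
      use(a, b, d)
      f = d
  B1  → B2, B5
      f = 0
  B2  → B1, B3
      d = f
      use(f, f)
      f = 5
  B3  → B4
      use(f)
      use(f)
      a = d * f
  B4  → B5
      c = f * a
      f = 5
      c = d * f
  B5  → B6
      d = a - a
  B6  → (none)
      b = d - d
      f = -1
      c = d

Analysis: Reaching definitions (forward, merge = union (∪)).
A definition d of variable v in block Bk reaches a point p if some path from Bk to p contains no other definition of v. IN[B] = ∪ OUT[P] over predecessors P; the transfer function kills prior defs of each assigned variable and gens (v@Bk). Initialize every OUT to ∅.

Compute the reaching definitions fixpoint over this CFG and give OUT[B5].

Per-block solution:
  B0:   IN={}   OUT={f@B0}
  B1:   IN={d@B2, f@B0, f@B2}   OUT={d@B2, f@B1}
  B2:   IN={d@B2, f@B1}   OUT={d@B2, f@B2}
  B3:   IN={d@B2, f@B2}   OUT={a@B3, d@B2, f@B2}
  B4:   IN={a@B3, d@B2, f@B2}   OUT={a@B3, c@B4, d@B2, f@B4}
  B5:   IN={a@B3, c@B4, d@B2, f@B1, f@B4}   OUT={a@B3, c@B4, d@B5, f@B1, f@B4}
  B6:   IN={a@B3, c@B4, d@B5, f@B1, f@B4}   OUT={a@B3, b@B6, c@B6, d@B5, f@B6}

Merge at B5: IN[B5] = OUT[B1] ⊔ OUT[B4] = {a@B3, c@B4, d@B2, f@B1, f@B4}
Applying B5's transfer function to that IN value gives OUT[B5] (row B5 above).

Answer: {a@B3, c@B4, d@B5, f@B1, f@B4}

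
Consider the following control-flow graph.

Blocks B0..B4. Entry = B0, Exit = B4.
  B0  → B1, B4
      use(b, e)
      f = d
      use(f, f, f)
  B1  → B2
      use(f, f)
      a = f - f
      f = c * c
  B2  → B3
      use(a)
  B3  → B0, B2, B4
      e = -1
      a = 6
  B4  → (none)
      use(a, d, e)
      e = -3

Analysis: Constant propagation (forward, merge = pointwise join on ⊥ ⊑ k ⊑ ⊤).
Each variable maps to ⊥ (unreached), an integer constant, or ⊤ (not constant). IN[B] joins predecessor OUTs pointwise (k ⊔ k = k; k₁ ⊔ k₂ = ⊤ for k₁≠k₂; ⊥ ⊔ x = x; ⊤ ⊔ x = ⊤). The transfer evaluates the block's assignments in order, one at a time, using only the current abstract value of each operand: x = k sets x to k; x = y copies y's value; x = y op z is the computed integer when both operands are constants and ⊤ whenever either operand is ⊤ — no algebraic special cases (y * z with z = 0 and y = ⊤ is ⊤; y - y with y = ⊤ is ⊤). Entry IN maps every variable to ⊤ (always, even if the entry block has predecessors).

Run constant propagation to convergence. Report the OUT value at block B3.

Answer: {a: 6, b: ⊤, c: ⊤, d: ⊤, e: -1, f: ⊤}

Trace:
Per-block solution:
  B0: | IN=(all ⊤) | OUT=(all ⊤)
  B1: | IN=(all ⊤) | OUT=(all ⊤)
  B2: | IN=(all ⊤) | OUT=(all ⊤)
  B3: | IN=(all ⊤) | OUT={a:6, e:-1; rest ⊤}
  B4: | IN=(all ⊤) | OUT={e:-3; rest ⊤}

Merge at B3: IN[B3] = OUT[B2] = {a: ⊤, b: ⊤, c: ⊤, d: ⊤, e: ⊤, f: ⊤}
Applying B3's transfer function to that IN value gives OUT[B3] (row B3 above).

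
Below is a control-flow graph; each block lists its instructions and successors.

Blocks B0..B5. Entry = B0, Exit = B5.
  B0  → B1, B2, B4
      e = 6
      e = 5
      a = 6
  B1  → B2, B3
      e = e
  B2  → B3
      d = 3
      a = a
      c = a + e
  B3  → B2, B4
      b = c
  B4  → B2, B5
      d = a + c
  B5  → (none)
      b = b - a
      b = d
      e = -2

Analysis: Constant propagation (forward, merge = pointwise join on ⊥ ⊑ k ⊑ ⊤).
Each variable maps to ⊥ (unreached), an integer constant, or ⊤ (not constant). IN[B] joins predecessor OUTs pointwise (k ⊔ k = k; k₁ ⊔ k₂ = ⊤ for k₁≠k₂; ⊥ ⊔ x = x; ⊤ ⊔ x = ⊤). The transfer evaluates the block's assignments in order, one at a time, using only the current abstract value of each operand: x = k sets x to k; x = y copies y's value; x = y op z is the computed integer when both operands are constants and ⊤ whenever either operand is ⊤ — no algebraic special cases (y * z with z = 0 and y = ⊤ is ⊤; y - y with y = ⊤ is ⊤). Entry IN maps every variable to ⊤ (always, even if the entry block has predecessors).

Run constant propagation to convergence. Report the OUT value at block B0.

Converged values:
  B0: | IN=(all ⊤) | OUT={a:6, e:5; rest ⊤}
  B1: | IN={a:6, e:5; rest ⊤} | OUT={a:6, e:5; rest ⊤}
  B2: | IN={a:6, e:5; rest ⊤} | OUT={a:6, c:11, d:3, e:5; rest ⊤}
  B3: | IN={a:6, e:5; rest ⊤} | OUT={a:6, e:5; rest ⊤}
  B4: | IN={a:6, e:5; rest ⊤} | OUT={a:6, e:5; rest ⊤}
  B5: | IN={a:6, e:5; rest ⊤} | OUT={a:6, e:-2; rest ⊤}

B0 is the boundary node: IN[B0] = {a: ⊤, b: ⊤, c: ⊤, d: ⊤, e: ⊤, f: ⊤}
Applying B0's transfer function to that IN value gives OUT[B0] (row B0 above).

Answer: {a: 6, b: ⊤, c: ⊤, d: ⊤, e: 5, f: ⊤}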